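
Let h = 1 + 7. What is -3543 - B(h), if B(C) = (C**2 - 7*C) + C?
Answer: -3559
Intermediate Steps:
h = 8
B(C) = C**2 - 6*C
-3543 - B(h) = -3543 - 8*(-6 + 8) = -3543 - 8*2 = -3543 - 1*16 = -3543 - 16 = -3559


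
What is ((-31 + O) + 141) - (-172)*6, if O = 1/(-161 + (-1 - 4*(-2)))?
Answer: 175867/154 ≈ 1142.0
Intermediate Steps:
O = -1/154 (O = 1/(-161 + (-1 + 8)) = 1/(-161 + 7) = 1/(-154) = -1/154 ≈ -0.0064935)
((-31 + O) + 141) - (-172)*6 = ((-31 - 1/154) + 141) - (-172)*6 = (-4775/154 + 141) - 1*(-1032) = 16939/154 + 1032 = 175867/154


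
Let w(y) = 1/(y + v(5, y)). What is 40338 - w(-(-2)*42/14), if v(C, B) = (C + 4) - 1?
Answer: 564731/14 ≈ 40338.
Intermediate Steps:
v(C, B) = 3 + C (v(C, B) = (4 + C) - 1 = 3 + C)
w(y) = 1/(8 + y) (w(y) = 1/(y + (3 + 5)) = 1/(y + 8) = 1/(8 + y))
40338 - w(-(-2)*42/14) = 40338 - 1/(8 - (-2)*42/14) = 40338 - 1/(8 - (-2)*42*(1/14)) = 40338 - 1/(8 - (-2)*3) = 40338 - 1/(8 - 2*(-3)) = 40338 - 1/(8 + 6) = 40338 - 1/14 = 564731/14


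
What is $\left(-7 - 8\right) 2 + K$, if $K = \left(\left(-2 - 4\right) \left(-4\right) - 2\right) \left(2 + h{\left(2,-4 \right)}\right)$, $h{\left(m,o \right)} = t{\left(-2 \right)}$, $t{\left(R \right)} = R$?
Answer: $-30$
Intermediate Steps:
$h{\left(m,o \right)} = -2$
$K = 0$ ($K = \left(\left(-2 - 4\right) \left(-4\right) - 2\right) \left(2 - 2\right) = \left(\left(-6\right) \left(-4\right) - 2\right) 0 = \left(24 - 2\right) 0 = 22 \cdot 0 = 0$)
$\left(-7 - 8\right) 2 + K = \left(-7 - 8\right) 2 + 0 = \left(-15\right) 2 + 0 = -30 + 0 = -30$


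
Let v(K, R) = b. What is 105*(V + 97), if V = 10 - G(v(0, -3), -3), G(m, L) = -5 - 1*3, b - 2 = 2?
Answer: 12075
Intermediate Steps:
b = 4 (b = 2 + 2 = 4)
v(K, R) = 4
G(m, L) = -8 (G(m, L) = -5 - 3 = -8)
V = 18 (V = 10 - 1*(-8) = 10 + 8 = 18)
105*(V + 97) = 105*(18 + 97) = 105*115 = 12075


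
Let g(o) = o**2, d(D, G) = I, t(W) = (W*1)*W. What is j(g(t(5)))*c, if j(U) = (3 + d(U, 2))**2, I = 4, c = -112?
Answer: -5488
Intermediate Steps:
t(W) = W**2 (t(W) = W*W = W**2)
d(D, G) = 4
j(U) = 49 (j(U) = (3 + 4)**2 = 7**2 = 49)
j(g(t(5)))*c = 49*(-112) = -5488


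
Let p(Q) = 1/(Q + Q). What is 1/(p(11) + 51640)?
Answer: 22/1136081 ≈ 1.9365e-5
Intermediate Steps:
p(Q) = 1/(2*Q)
1/(p(11) + 51640) = 1/((½)/11 + 51640) = 1/((½)*(1/11) + 51640) = 1/(1/22 + 51640) = 1/(1136081/22) = 22/1136081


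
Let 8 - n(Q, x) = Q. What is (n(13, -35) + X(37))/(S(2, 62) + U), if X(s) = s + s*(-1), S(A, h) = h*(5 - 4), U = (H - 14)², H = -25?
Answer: -5/1583 ≈ -0.0031586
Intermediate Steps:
U = 1521 (U = (-25 - 14)² = (-39)² = 1521)
S(A, h) = h (S(A, h) = h*1 = h)
n(Q, x) = 8 - Q
X(s) = 0 (X(s) = s - s = 0)
(n(13, -35) + X(37))/(S(2, 62) + U) = ((8 - 1*13) + 0)/(62 + 1521) = ((8 - 13) + 0)/1583 = (-5 + 0)*(1/1583) = -5*1/1583 = -5/1583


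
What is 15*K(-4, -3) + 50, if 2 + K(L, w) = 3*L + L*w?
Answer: 20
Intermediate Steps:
K(L, w) = -2 + 3*L + L*w (K(L, w) = -2 + (3*L + L*w) = -2 + 3*L + L*w)
15*K(-4, -3) + 50 = 15*(-2 + 3*(-4) - 4*(-3)) + 50 = 15*(-2 - 12 + 12) + 50 = 15*(-2) + 50 = -30 + 50 = 20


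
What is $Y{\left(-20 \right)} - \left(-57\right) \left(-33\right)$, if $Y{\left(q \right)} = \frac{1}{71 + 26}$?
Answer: $- \frac{182456}{97} \approx -1881.0$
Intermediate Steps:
$Y{\left(q \right)} = \frac{1}{97}$
$Y{\left(-20 \right)} - \left(-57\right) \left(-33\right) = \frac{1}{97} - \left(-57\right) \left(-33\right) = \frac{1}{97} - 1881 = - \frac{182456}{97}$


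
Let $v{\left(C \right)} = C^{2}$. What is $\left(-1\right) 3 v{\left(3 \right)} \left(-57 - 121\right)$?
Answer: $4806$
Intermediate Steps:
$\left(-1\right) 3 v{\left(3 \right)} \left(-57 - 121\right) = \left(-1\right) 3 \cdot 3^{2} \left(-57 - 121\right) = \left(-3\right) 9 \left(-178\right) = \left(-27\right) \left(-178\right) = 4806$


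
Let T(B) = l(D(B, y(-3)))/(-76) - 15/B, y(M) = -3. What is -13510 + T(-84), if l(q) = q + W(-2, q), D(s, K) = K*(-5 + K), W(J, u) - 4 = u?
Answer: -7187589/532 ≈ -13511.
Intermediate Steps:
W(J, u) = 4 + u
l(q) = 4 + 2*q (l(q) = q + (4 + q) = 4 + 2*q)
T(B) = -13/19 - 15/B (T(B) = (4 + 2*(-3*(-5 - 3)))/(-76) - 15/B = (4 + 2*(-3*(-8)))*(-1/76) - 15/B = (4 + 2*24)*(-1/76) - 15/B = (4 + 48)*(-1/76) - 15/B = 52*(-1/76) - 15/B = -13/19 - 15/B)
-13510 + T(-84) = -13510 + (-13/19 - 15/(-84)) = -13510 + (-13/19 - 15*(-1/84)) = -13510 + (-13/19 + 5/28) = -13510 - 269/532 = -7187589/532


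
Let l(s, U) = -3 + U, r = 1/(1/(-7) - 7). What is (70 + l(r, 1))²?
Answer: 4624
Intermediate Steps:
r = -7/50 (r = 1/(-⅐ - 7) = 1/(-50/7) = -7/50 ≈ -0.14000)
(70 + l(r, 1))² = (70 + (-3 + 1))² = (70 - 2)² = 68² = 4624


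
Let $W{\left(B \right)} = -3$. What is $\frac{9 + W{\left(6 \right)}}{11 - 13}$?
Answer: $-3$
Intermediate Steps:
$\frac{9 + W{\left(6 \right)}}{11 - 13} = \frac{9 - 3}{11 - 13} = \frac{1}{-2} \cdot 6 = \left(- \frac{1}{2}\right) 6 = -3$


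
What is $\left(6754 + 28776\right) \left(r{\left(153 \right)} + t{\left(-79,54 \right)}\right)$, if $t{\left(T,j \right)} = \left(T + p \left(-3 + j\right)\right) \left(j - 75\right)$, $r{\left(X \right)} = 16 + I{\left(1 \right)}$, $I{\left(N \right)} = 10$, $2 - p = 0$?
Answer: $-16237210$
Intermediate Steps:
$p = 2$ ($p = 2 - 0 = 2 + 0 = 2$)
$r{\left(X \right)} = 26$ ($r{\left(X \right)} = 16 + 10 = 26$)
$t{\left(T,j \right)} = \left(-75 + j\right) \left(-6 + T + 2 j\right)$ ($t{\left(T,j \right)} = \left(T + 2 \left(-3 + j\right)\right) \left(j - 75\right) = \left(T + \left(-6 + 2 j\right)\right) \left(-75 + j\right) = \left(-6 + T + 2 j\right) \left(-75 + j\right) = \left(-75 + j\right) \left(-6 + T + 2 j\right)$)
$\left(6754 + 28776\right) \left(r{\left(153 \right)} + t{\left(-79,54 \right)}\right) = \left(6754 + 28776\right) \left(26 - \left(6315 - 5832\right)\right) = 35530 \left(26 + \left(450 - 8424 + 5925 + 2 \cdot 2916 - 4266\right)\right) = 35530 \left(26 + \left(450 - 8424 + 5925 + 5832 - 4266\right)\right) = 35530 \left(26 - 483\right) = 35530 \left(-457\right) = -16237210$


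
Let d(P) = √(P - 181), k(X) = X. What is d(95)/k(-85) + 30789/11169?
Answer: 3421/1241 - I*√86/85 ≈ 2.7566 - 0.1091*I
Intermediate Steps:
d(P) = √(-181 + P)
d(95)/k(-85) + 30789/11169 = √(-181 + 95)/(-85) + 30789/11169 = √(-86)*(-1/85) + 30789*(1/11169) = (I*√86)*(-1/85) + 3421/1241 = -I*√86/85 + 3421/1241 = 3421/1241 - I*√86/85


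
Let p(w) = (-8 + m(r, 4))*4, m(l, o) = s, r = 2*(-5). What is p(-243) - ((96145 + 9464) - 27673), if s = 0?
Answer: -77968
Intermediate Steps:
r = -10
m(l, o) = 0
p(w) = -32 (p(w) = (-8 + 0)*4 = -8*4 = -32)
p(-243) - ((96145 + 9464) - 27673) = -32 - ((96145 + 9464) - 27673) = -32 - (105609 - 27673) = -32 - 1*77936 = -32 - 77936 = -77968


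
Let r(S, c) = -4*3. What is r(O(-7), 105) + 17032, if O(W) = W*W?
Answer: 17020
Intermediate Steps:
O(W) = W²
r(S, c) = -12
r(O(-7), 105) + 17032 = -12 + 17032 = 17020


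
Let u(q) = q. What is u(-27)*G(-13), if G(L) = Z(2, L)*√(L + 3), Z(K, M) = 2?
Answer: -54*I*√10 ≈ -170.76*I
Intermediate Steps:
G(L) = 2*√(3 + L) (G(L) = 2*√(L + 3) = 2*√(3 + L))
u(-27)*G(-13) = -54*√(3 - 13) = -54*√(-10) = -54*I*√10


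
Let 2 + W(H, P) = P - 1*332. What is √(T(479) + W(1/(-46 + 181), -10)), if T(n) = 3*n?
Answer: √1093 ≈ 33.061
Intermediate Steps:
W(H, P) = -334 + P (W(H, P) = -2 + (P - 1*332) = -2 + (P - 332) = -2 + (-332 + P) = -334 + P)
√(T(479) + W(1/(-46 + 181), -10)) = √(3*479 + (-334 - 10)) = √(1437 - 344) = √1093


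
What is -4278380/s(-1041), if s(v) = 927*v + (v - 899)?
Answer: 4278380/966947 ≈ 4.4246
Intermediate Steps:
s(v) = -899 + 928*v (s(v) = 927*v + (-899 + v) = -899 + 928*v)
-4278380/s(-1041) = -4278380/(-899 + 928*(-1041)) = -4278380/(-899 - 966048) = -4278380/(-966947) = -4278380*(-1/966947) = 4278380/966947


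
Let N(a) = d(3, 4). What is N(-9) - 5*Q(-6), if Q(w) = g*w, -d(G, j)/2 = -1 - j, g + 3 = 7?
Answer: 130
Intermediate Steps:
g = 4 (g = -3 + 7 = 4)
d(G, j) = 2 + 2*j (d(G, j) = -2*(-1 - j) = 2 + 2*j)
N(a) = 10 (N(a) = 2 + 2*4 = 2 + 8 = 10)
Q(w) = 4*w
N(-9) - 5*Q(-6) = 10 - 20*(-6) = 10 - 5*(-24) = 10 + 120 = 130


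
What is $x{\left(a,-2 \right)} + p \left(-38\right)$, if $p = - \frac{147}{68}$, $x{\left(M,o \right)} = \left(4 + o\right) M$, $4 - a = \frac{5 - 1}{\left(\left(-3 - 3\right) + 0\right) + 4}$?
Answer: $\frac{3201}{34} \approx 94.147$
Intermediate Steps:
$a = 6$ ($a = 4 - \frac{5 - 1}{\left(\left(-3 - 3\right) + 0\right) + 4} = 4 - \frac{4}{\left(-6 + 0\right) + 4} = 4 - \frac{4}{-6 + 4} = 4 - \frac{4}{-2} = 4 - 4 \left(- \frac{1}{2}\right) = 4 - -2 = 4 + 2 = 6$)
$x{\left(M,o \right)} = M \left(4 + o\right)$
$p = - \frac{147}{68}$ ($p = \left(-147\right) \frac{1}{68} = - \frac{147}{68} \approx -2.1618$)
$x{\left(a,-2 \right)} + p \left(-38\right) = 6 \left(4 - 2\right) - - \frac{2793}{34} = 6 \cdot 2 + \frac{2793}{34} = 12 + \frac{2793}{34} = \frac{3201}{34}$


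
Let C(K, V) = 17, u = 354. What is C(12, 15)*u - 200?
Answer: 5818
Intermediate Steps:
C(12, 15)*u - 200 = 17*354 - 200 = 6018 - 200 = 5818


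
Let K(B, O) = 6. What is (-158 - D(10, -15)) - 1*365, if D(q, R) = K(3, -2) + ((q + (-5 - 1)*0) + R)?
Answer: -524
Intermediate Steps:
D(q, R) = 6 + R + q (D(q, R) = 6 + ((q + (-5 - 1)*0) + R) = 6 + ((q - 6*0) + R) = 6 + ((q + 0) + R) = 6 + (q + R) = 6 + (R + q) = 6 + R + q)
(-158 - D(10, -15)) - 1*365 = (-158 - (6 - 15 + 10)) - 1*365 = (-158 - 1*1) - 365 = (-158 - 1) - 365 = -159 - 365 = -524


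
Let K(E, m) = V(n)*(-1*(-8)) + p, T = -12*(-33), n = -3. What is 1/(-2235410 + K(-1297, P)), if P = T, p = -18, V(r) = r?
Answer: -1/2235452 ≈ -4.4734e-7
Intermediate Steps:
T = 396
P = 396
K(E, m) = -42 (K(E, m) = -(-3)*(-8) - 18 = -3*8 - 18 = -24 - 18 = -42)
1/(-2235410 + K(-1297, P)) = 1/(-2235410 - 42) = 1/(-2235452) = -1/2235452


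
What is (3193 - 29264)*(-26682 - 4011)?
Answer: 800197203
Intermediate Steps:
(3193 - 29264)*(-26682 - 4011) = -26071*(-30693) = 800197203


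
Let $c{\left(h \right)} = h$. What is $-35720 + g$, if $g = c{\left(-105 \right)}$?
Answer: $-35825$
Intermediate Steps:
$g = -105$
$-35720 + g = -35720 - 105 = -35825$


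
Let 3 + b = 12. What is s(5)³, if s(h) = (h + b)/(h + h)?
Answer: 343/125 ≈ 2.7440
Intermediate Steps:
b = 9 (b = -3 + 12 = 9)
s(h) = (9 + h)/(2*h) (s(h) = (h + 9)/(h + h) = (9 + h)/((2*h)) = (9 + h)*(1/(2*h)) = (9 + h)/(2*h))
s(5)³ = ((½)*(9 + 5)/5)³ = ((½)*(⅕)*14)³ = (7/5)³ = 343/125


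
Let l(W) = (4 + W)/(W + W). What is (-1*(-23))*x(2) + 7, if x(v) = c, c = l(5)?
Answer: 277/10 ≈ 27.700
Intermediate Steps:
l(W) = (4 + W)/(2*W) (l(W) = (4 + W)/((2*W)) = (4 + W)*(1/(2*W)) = (4 + W)/(2*W))
c = 9/10 (c = (½)*(4 + 5)/5 = (½)*(⅕)*9 = 9/10 ≈ 0.90000)
x(v) = 9/10
(-1*(-23))*x(2) + 7 = -1*(-23)*(9/10) + 7 = 23*(9/10) + 7 = 207/10 + 7 = 277/10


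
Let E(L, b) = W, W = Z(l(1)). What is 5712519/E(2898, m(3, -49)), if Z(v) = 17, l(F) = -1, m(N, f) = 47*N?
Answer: 5712519/17 ≈ 3.3603e+5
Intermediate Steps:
W = 17
E(L, b) = 17
5712519/E(2898, m(3, -49)) = 5712519/17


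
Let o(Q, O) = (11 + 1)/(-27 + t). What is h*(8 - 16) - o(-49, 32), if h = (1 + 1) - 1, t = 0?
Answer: -68/9 ≈ -7.5556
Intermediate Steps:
h = 1 (h = 2 - 1 = 1)
o(Q, O) = -4/9 (o(Q, O) = (11 + 1)/(-27 + 0) = 12/(-27) = 12*(-1/27) = -4/9)
h*(8 - 16) - o(-49, 32) = 1*(8 - 16) - 1*(-4/9) = 1*(-8) + 4/9 = -8 + 4/9 = -68/9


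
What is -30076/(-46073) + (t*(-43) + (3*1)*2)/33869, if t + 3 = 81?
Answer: 864391640/1560446437 ≈ 0.55394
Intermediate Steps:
t = 78 (t = -3 + 81 = 78)
-30076/(-46073) + (t*(-43) + (3*1)*2)/33869 = -30076/(-46073) + (78*(-43) + (3*1)*2)/33869 = -30076*(-1/46073) + (-3354 + 3*2)*(1/33869) = 30076/46073 + (-3354 + 6)*(1/33869) = 30076/46073 - 3348*1/33869 = 30076/46073 - 3348/33869 = 864391640/1560446437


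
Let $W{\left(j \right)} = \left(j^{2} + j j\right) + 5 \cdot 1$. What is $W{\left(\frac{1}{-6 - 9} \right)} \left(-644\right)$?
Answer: $- \frac{725788}{225} \approx -3225.7$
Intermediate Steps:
$W{\left(j \right)} = 5 + 2 j^{2}$ ($W{\left(j \right)} = \left(j^{2} + j^{2}\right) + 5 = 2 j^{2} + 5 = 5 + 2 j^{2}$)
$W{\left(\frac{1}{-6 - 9} \right)} \left(-644\right) = \left(5 + 2 \left(\frac{1}{-6 - 9}\right)^{2}\right) \left(-644\right) = \left(5 + 2 \left(\frac{1}{-15}\right)^{2}\right) \left(-644\right) = \left(5 + 2 \left(- \frac{1}{15}\right)^{2}\right) \left(-644\right) = \left(5 + 2 \cdot \frac{1}{225}\right) \left(-644\right) = \left(5 + \frac{2}{225}\right) \left(-644\right) = \frac{1127}{225} \left(-644\right) = - \frac{725788}{225}$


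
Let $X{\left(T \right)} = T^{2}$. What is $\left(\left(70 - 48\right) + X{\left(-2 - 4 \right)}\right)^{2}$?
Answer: $3364$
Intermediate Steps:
$\left(\left(70 - 48\right) + X{\left(-2 - 4 \right)}\right)^{2} = \left(\left(70 - 48\right) + \left(-2 - 4\right)^{2}\right)^{2} = \left(22 + \left(-6\right)^{2}\right)^{2} = \left(22 + 36\right)^{2} = 58^{2} = 3364$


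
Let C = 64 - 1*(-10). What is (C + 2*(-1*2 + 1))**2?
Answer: 5184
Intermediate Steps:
C = 74 (C = 64 + 10 = 74)
(C + 2*(-1*2 + 1))**2 = (74 + 2*(-1*2 + 1))**2 = (74 + 2*(-2 + 1))**2 = (74 + 2*(-1))**2 = (74 - 2)**2 = 72**2 = 5184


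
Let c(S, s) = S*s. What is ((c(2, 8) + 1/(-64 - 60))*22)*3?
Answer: 65439/62 ≈ 1055.5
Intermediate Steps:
((c(2, 8) + 1/(-64 - 60))*22)*3 = ((2*8 + 1/(-64 - 60))*22)*3 = ((16 + 1/(-124))*22)*3 = ((16 - 1/124)*22)*3 = ((1983/124)*22)*3 = (21813/62)*3 = 65439/62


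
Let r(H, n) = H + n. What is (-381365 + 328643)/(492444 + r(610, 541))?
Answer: -52722/493595 ≈ -0.10681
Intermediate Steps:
(-381365 + 328643)/(492444 + r(610, 541)) = (-381365 + 328643)/(492444 + (610 + 541)) = -52722/(492444 + 1151) = -52722/493595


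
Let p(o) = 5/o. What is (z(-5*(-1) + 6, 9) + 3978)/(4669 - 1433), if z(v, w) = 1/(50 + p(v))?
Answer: 2207801/1795980 ≈ 1.2293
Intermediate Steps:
z(v, w) = 1/(50 + 5/v)
(z(-5*(-1) + 6, 9) + 3978)/(4669 - 1433) = ((-5*(-1) + 6)/(5*(1 + 10*(-5*(-1) + 6))) + 3978)/(4669 - 1433) = ((5 + 6)/(5*(1 + 10*(5 + 6))) + 3978)/3236 = ((1/5)*11/(1 + 10*11) + 3978)*(1/3236) = ((1/5)*11/(1 + 110) + 3978)*(1/3236) = ((1/5)*11/111 + 3978)*(1/3236) = ((1/5)*11*(1/111) + 3978)*(1/3236) = (11/555 + 3978)*(1/3236) = (2207801/555)*(1/3236) = 2207801/1795980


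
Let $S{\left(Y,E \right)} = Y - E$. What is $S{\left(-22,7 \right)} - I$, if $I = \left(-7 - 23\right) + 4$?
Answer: $-3$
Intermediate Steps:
$I = -26$ ($I = -30 + 4 = -26$)
$S{\left(-22,7 \right)} - I = \left(-22 - 7\right) - -26 = \left(-22 - 7\right) + 26 = -29 + 26 = -3$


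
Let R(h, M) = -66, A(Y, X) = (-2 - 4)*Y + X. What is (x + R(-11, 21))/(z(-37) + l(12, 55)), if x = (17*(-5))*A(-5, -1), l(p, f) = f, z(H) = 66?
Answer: -2531/121 ≈ -20.917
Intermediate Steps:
A(Y, X) = X - 6*Y (A(Y, X) = -6*Y + X = X - 6*Y)
x = -2465 (x = (17*(-5))*(-1 - 6*(-5)) = -85*(-1 + 30) = -85*29 = -2465)
(x + R(-11, 21))/(z(-37) + l(12, 55)) = (-2465 - 66)/(66 + 55) = -2531/121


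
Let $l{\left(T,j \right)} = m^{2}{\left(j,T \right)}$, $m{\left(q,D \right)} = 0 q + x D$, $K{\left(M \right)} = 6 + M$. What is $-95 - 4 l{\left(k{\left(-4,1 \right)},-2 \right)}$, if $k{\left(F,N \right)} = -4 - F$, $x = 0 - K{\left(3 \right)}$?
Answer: $-95$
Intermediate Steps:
$x = -9$ ($x = 0 - \left(6 + 3\right) = 0 - 9 = -9$)
$m{\left(q,D \right)} = - 9 D$ ($m{\left(q,D \right)} = 0 q - 9 D = 0 - 9 D = - 9 D$)
$l{\left(T,j \right)} = 81 T^{2}$ ($l{\left(T,j \right)} = \left(- 9 T\right)^{2} = 81 T^{2}$)
$-95 - 4 l{\left(k{\left(-4,1 \right)},-2 \right)} = -95 - 4 \cdot 81 \left(-4 - -4\right)^{2} = -95 - 4 \cdot 81 \left(-4 + 4\right)^{2} = -95 - 4 \cdot 81 \cdot 0^{2} = -95 - 4 \cdot 81 \cdot 0 = -95 - 0 = -95 + 0 = -95$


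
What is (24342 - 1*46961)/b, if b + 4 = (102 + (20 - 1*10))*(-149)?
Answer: 22619/16692 ≈ 1.3551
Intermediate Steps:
b = -16692 (b = -4 + (102 + (20 - 1*10))*(-149) = -4 + (102 + (20 - 10))*(-149) = -4 + (102 + 10)*(-149) = -4 + 112*(-149) = -4 - 16688 = -16692)
(24342 - 1*46961)/b = (24342 - 1*46961)/(-16692) = (24342 - 46961)*(-1/16692) = -22619*(-1/16692) = 22619/16692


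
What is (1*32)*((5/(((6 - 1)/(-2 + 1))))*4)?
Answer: -128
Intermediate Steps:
(1*32)*((5/(((6 - 1)/(-2 + 1))))*4) = 32*((5/((5/(-1))))*4) = 32*((5/((5*(-1))))*4) = 32*((5/(-5))*4) = 32*((5*(-⅕))*4) = 32*(-1*4) = 32*(-4) = -128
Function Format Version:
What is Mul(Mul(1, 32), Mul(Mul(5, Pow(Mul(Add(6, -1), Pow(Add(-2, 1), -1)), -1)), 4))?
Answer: -128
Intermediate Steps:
Mul(Mul(1, 32), Mul(Mul(5, Pow(Mul(Add(6, -1), Pow(Add(-2, 1), -1)), -1)), 4)) = Mul(32, Mul(Mul(5, Pow(Mul(5, Pow(-1, -1)), -1)), 4)) = Mul(32, Mul(Mul(5, Pow(Mul(5, -1), -1)), 4)) = Mul(32, Mul(Mul(5, Pow(-5, -1)), 4)) = Mul(32, Mul(Mul(5, Rational(-1, 5)), 4)) = Mul(32, Mul(-1, 4)) = Mul(32, -4) = -128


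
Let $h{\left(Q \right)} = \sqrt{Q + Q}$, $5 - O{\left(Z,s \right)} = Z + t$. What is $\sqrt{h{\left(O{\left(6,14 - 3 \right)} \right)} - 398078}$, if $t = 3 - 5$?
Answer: $\sqrt{-398078 + \sqrt{2}} \approx 630.93 i$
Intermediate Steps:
$t = -2$ ($t = 3 - 5 = -2$)
$O{\left(Z,s \right)} = 7 - Z$ ($O{\left(Z,s \right)} = 5 - \left(Z - 2\right) = 5 - \left(-2 + Z\right) = 7 - Z$)
$h{\left(Q \right)} = \sqrt{2} \sqrt{Q}$ ($h{\left(Q \right)} = \sqrt{2 Q} = \sqrt{2} \sqrt{Q}$)
$\sqrt{h{\left(O{\left(6,14 - 3 \right)} \right)} - 398078} = \sqrt{\sqrt{2} \sqrt{7 - 6} - 398078} = \sqrt{\sqrt{2} \sqrt{1} - 398078} = \sqrt{\sqrt{2} \cdot 1 - 398078} = \sqrt{\sqrt{2} - 398078} = \sqrt{-398078 + \sqrt{2}}$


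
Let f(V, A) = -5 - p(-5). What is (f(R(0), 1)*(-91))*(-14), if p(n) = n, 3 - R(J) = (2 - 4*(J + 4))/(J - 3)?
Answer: 0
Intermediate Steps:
R(J) = 3 - (-14 - 4*J)/(-3 + J) (R(J) = 3 - (2 - 4*(J + 4))/(J - 3) = 3 - (2 - 4*(4 + J))/(-3 + J) = 3 - (2 + (-16 - 4*J))/(-3 + J) = 3 - (-14 - 4*J)/(-3 + J))
f(V, A) = 0 (f(V, A) = -5 - 1*(-5) = -5 + 5 = 0)
(f(R(0), 1)*(-91))*(-14) = (0*(-91))*(-14) = 0*(-14) = 0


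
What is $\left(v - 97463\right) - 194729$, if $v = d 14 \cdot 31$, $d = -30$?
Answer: $-305212$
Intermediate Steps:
$v = -13020$ ($v = \left(-30\right) 14 \cdot 31 = \left(-420\right) 31 = -13020$)
$\left(v - 97463\right) - 194729 = \left(-13020 - 97463\right) - 194729 = -110483 - 194729 = -305212$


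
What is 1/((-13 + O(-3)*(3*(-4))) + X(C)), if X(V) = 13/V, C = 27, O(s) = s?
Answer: 27/634 ≈ 0.042587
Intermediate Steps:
1/((-13 + O(-3)*(3*(-4))) + X(C)) = 1/((-13 - 9*(-4)) + 13/27) = 1/((-13 - 3*(-12)) + 13*(1/27)) = 1/((-13 + 36) + 13/27) = 1/(23 + 13/27) = 1/(634/27) = 27/634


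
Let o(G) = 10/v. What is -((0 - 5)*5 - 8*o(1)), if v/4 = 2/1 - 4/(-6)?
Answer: 65/2 ≈ 32.500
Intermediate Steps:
v = 32/3 (v = 4*(2/1 - 4/(-6)) = 4*(2*1 - 4*(-1/6)) = 4*(2 + 2/3) = 4*(8/3) = 32/3 ≈ 10.667)
o(G) = 15/16 (o(G) = 10/(32/3) = 10*(3/32) = 15/16)
-((0 - 5)*5 - 8*o(1)) = -((0 - 5)*5 - 8*15/16) = -(-5*5 - 15/2) = -(-25 - 15/2) = -1*(-65/2) = 65/2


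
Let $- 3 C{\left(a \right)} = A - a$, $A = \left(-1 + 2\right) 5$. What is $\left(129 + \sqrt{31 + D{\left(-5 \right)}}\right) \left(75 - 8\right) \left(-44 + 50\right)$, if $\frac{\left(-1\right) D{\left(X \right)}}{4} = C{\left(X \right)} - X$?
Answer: $51858 + 134 \sqrt{219} \approx 53841.0$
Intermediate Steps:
$A = 5$ ($A = 1 \cdot 5 = 5$)
$C{\left(a \right)} = - \frac{5}{3} + \frac{a}{3}$ ($C{\left(a \right)} = - \frac{5 - a}{3} = - \frac{5}{3} + \frac{a}{3}$)
$D{\left(X \right)} = \frac{20}{3} + \frac{8 X}{3}$ ($D{\left(X \right)} = - 4 \left(\left(- \frac{5}{3} + \frac{X}{3}\right) - X\right) = - 4 \left(- \frac{5}{3} - \frac{2 X}{3}\right) = \frac{20}{3} + \frac{8 X}{3}$)
$\left(129 + \sqrt{31 + D{\left(-5 \right)}}\right) \left(75 - 8\right) \left(-44 + 50\right) = \left(129 + \sqrt{31 + \left(\frac{20}{3} + \frac{8}{3} \left(-5\right)\right)}\right) \left(75 - 8\right) \left(-44 + 50\right) = \left(129 + \sqrt{31 + \left(\frac{20}{3} - \frac{40}{3}\right)}\right) 67 \cdot 6 = \left(129 + \sqrt{31 - \frac{20}{3}}\right) 402 = \left(129 + \sqrt{\frac{73}{3}}\right) 402 = \left(129 + \frac{\sqrt{219}}{3}\right) 402 = 51858 + 134 \sqrt{219}$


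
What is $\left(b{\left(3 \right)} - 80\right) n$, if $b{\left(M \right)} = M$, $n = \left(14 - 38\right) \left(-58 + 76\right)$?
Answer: $33264$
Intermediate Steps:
$n = -432$ ($n = \left(-24\right) 18 = -432$)
$\left(b{\left(3 \right)} - 80\right) n = \left(3 - 80\right) \left(-432\right) = \left(-77\right) \left(-432\right) = 33264$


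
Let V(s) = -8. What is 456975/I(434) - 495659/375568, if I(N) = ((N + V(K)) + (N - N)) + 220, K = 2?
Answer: 85652495543/121308464 ≈ 706.07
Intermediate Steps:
I(N) = 212 + N (I(N) = ((N - 8) + (N - N)) + 220 = ((-8 + N) + 0) + 220 = (-8 + N) + 220 = 212 + N)
456975/I(434) - 495659/375568 = 456975/(212 + 434) - 495659/375568 = 456975/646 - 495659*1/375568 = 456975*(1/646) - 495659/375568 = 456975/646 - 495659/375568 = 85652495543/121308464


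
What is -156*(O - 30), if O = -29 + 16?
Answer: 6708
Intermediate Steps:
O = -13
-156*(O - 30) = -156*(-13 - 30) = -156*(-43) = 6708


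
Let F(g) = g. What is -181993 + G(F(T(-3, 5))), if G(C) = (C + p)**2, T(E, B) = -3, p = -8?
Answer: -181872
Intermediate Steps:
G(C) = (-8 + C)**2 (G(C) = (C - 8)**2 = (-8 + C)**2)
-181993 + G(F(T(-3, 5))) = -181993 + (-8 - 3)**2 = -181993 + (-11)**2 = -181993 + 121 = -181872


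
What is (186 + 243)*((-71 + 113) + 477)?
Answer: 222651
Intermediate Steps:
(186 + 243)*((-71 + 113) + 477) = 429*(42 + 477) = 429*519 = 222651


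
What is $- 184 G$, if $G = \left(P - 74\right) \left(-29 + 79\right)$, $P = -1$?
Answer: $690000$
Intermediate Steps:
$G = -3750$ ($G = \left(-1 - 74\right) \left(-29 + 79\right) = \left(-75\right) 50 = -3750$)
$- 184 G = \left(-184\right) \left(-3750\right) = 690000$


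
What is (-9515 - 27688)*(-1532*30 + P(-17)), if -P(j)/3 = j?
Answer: 1707952527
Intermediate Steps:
P(j) = -3*j
(-9515 - 27688)*(-1532*30 + P(-17)) = (-9515 - 27688)*(-1532*30 - 3*(-17)) = -37203*(-45960 + 51) = -37203*(-45909) = 1707952527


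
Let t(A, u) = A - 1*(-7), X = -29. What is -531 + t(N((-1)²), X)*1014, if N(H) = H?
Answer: 7581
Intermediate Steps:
t(A, u) = 7 + A (t(A, u) = A + 7 = 7 + A)
-531 + t(N((-1)²), X)*1014 = -531 + (7 + (-1)²)*1014 = -531 + (7 + 1)*1014 = -531 + 8*1014 = -531 + 8112 = 7581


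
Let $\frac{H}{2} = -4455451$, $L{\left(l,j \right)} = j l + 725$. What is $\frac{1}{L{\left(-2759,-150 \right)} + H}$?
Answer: $- \frac{1}{8496327} \approx -1.177 \cdot 10^{-7}$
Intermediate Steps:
$L{\left(l,j \right)} = 725 + j l$
$H = -8910902$ ($H = 2 \left(-4455451\right) = -8910902$)
$\frac{1}{L{\left(-2759,-150 \right)} + H} = \frac{1}{\left(725 - -413850\right) - 8910902} = \frac{1}{\left(725 + 413850\right) - 8910902} = \frac{1}{414575 - 8910902} = \frac{1}{-8496327} = - \frac{1}{8496327}$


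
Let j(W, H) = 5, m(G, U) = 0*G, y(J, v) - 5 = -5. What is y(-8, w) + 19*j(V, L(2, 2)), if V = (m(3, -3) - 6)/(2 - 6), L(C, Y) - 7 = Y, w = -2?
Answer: 95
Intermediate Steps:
L(C, Y) = 7 + Y
y(J, v) = 0 (y(J, v) = 5 - 5 = 0)
m(G, U) = 0
V = 3/2 (V = (0 - 6)/(2 - 6) = -6/(-4) = -6*(-¼) = 3/2 ≈ 1.5000)
y(-8, w) + 19*j(V, L(2, 2)) = 0 + 19*5 = 0 + 95 = 95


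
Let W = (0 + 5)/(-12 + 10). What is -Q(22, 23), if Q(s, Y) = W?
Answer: 5/2 ≈ 2.5000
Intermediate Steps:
W = -5/2 (W = 5/(-2) = 5*(-½) = -5/2 ≈ -2.5000)
Q(s, Y) = -5/2
-Q(22, 23) = -1*(-5/2) = 5/2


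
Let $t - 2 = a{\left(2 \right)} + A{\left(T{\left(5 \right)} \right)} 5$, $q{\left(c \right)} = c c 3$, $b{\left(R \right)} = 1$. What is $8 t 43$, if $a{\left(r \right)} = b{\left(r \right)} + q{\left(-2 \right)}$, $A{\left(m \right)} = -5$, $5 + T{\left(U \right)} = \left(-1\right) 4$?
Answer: $-3440$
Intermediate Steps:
$T{\left(U \right)} = -9$ ($T{\left(U \right)} = -5 - 4 = -9$)
$q{\left(c \right)} = 3 c^{2}$ ($q{\left(c \right)} = c^{2} \cdot 3 = 3 c^{2}$)
$a{\left(r \right)} = 13$ ($a{\left(r \right)} = 1 + 3 \left(-2\right)^{2} = 1 + 3 \cdot 4 = 1 + 12 = 13$)
$t = -10$ ($t = 2 + \left(13 - 25\right) = 2 - 12 = -10$)
$8 t 43 = 8 \left(-10\right) 43 = \left(-80\right) 43 = -3440$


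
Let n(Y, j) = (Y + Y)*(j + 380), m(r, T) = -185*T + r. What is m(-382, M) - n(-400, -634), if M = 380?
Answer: -273882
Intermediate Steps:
m(r, T) = r - 185*T
n(Y, j) = 2*Y*(380 + j) (n(Y, j) = (2*Y)*(380 + j) = 2*Y*(380 + j))
m(-382, M) - n(-400, -634) = (-382 - 185*380) - 2*(-400)*(380 - 634) = (-382 - 70300) - 2*(-400)*(-254) = -70682 - 1*203200 = -70682 - 203200 = -273882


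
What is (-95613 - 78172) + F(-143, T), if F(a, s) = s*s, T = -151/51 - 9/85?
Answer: -39099509/225 ≈ -1.7378e+5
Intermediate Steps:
T = -46/15 (T = -151*1/51 - 9*1/85 = -151/51 - 9/85 = -46/15 ≈ -3.0667)
F(a, s) = s²
(-95613 - 78172) + F(-143, T) = (-95613 - 78172) + (-46/15)² = -173785 + 2116/225 = -39099509/225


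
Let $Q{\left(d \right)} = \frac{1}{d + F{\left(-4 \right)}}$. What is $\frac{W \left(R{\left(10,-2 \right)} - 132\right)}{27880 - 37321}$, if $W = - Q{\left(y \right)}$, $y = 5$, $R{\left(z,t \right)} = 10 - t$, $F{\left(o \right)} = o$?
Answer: $- \frac{40}{3147} \approx -0.012711$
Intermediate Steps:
$Q{\left(d \right)} = \frac{1}{-4 + d}$ ($Q{\left(d \right)} = \frac{1}{d - 4} = \frac{1}{-4 + d}$)
$W = -1$ ($W = - \frac{1}{-4 + 5} = - 1^{-1} = \left(-1\right) 1 = -1$)
$\frac{W \left(R{\left(10,-2 \right)} - 132\right)}{27880 - 37321} = \frac{\left(-1\right) \left(\left(10 - -2\right) - 132\right)}{27880 - 37321} = \frac{\left(-1\right) \left(\left(10 + 2\right) - 132\right)}{27880 - 37321} = \frac{\left(-1\right) \left(12 - 132\right)}{-9441} = \left(-1\right) \left(-120\right) \left(- \frac{1}{9441}\right) = 120 \left(- \frac{1}{9441}\right) = - \frac{40}{3147}$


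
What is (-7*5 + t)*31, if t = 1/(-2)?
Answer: -2201/2 ≈ -1100.5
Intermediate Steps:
t = -½ ≈ -0.50000
(-7*5 + t)*31 = (-7*5 - ½)*31 = (-35 - ½)*31 = -71/2*31 = -2201/2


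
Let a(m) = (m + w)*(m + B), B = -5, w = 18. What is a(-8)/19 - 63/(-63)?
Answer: -111/19 ≈ -5.8421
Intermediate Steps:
a(m) = (-5 + m)*(18 + m) (a(m) = (m + 18)*(m - 5) = (18 + m)*(-5 + m) = (-5 + m)*(18 + m))
a(-8)/19 - 63/(-63) = (-90 + (-8)² + 13*(-8))/19 - 63/(-63) = (-90 + 64 - 104)*(1/19) - 63*(-1/63) = -130*1/19 + 1 = -130/19 + 1 = -111/19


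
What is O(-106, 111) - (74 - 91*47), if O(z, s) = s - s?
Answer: 4203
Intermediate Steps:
O(z, s) = 0
O(-106, 111) - (74 - 91*47) = 0 - (74 - 91*47) = 0 - (74 - 4277) = 0 - 1*(-4203) = 0 + 4203 = 4203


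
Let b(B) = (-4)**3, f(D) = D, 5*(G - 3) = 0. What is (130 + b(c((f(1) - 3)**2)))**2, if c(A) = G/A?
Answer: 4356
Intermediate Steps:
G = 3 (G = 3 + (1/5)*0 = 3 + 0 = 3)
c(A) = 3/A
b(B) = -64
(130 + b(c((f(1) - 3)**2)))**2 = (130 - 64)**2 = 66**2 = 4356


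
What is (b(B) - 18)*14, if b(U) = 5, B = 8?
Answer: -182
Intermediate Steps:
(b(B) - 18)*14 = (5 - 18)*14 = -13*14 = -182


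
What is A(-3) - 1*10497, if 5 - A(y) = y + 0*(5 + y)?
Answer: -10489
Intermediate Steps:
A(y) = 5 - y (A(y) = 5 - (y + 0*(5 + y)) = 5 - (y + 0) = 5 - y)
A(-3) - 1*10497 = (5 - 1*(-3)) - 1*10497 = (5 + 3) - 10497 = 8 - 10497 = -10489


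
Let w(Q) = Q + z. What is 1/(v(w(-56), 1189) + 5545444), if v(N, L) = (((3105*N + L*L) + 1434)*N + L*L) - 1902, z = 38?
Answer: -1/17509507 ≈ -5.7112e-8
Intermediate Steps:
w(Q) = 38 + Q (w(Q) = Q + 38 = 38 + Q)
v(N, L) = -1902 + L**2 + N*(1434 + L**2 + 3105*N) (v(N, L) = (((3105*N + L**2) + 1434)*N + L**2) - 1902 = (((L**2 + 3105*N) + 1434)*N + L**2) - 1902 = ((1434 + L**2 + 3105*N)*N + L**2) - 1902 = (N*(1434 + L**2 + 3105*N) + L**2) - 1902 = (L**2 + N*(1434 + L**2 + 3105*N)) - 1902 = -1902 + L**2 + N*(1434 + L**2 + 3105*N))
1/(v(w(-56), 1189) + 5545444) = 1/((-1902 + 1189**2 + 1434*(38 - 56) + 3105*(38 - 56)**2 + (38 - 56)*1189**2) + 5545444) = 1/((-1902 + 1413721 + 1434*(-18) + 3105*(-18)**2 - 18*1413721) + 5545444) = 1/((-1902 + 1413721 - 25812 + 3105*324 - 25446978) + 5545444) = 1/((-1902 + 1413721 - 25812 + 1006020 - 25446978) + 5545444) = 1/(-23054951 + 5545444) = 1/(-17509507) = -1/17509507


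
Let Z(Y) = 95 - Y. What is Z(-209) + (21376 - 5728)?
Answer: 15952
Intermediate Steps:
Z(-209) + (21376 - 5728) = (95 - 1*(-209)) + (21376 - 5728) = (95 + 209) + 15648 = 304 + 15648 = 15952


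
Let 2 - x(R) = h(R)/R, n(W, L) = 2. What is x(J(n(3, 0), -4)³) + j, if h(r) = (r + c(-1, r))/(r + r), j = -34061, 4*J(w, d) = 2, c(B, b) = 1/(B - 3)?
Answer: -34055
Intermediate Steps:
c(B, b) = 1/(-3 + B)
J(w, d) = ½ (J(w, d) = (¼)*2 = ½)
h(r) = (-¼ + r)/(2*r) (h(r) = (r + 1/(-3 - 1))/(r + r) = (r + 1/(-4))/((2*r)) = (r - ¼)*(1/(2*r)) = (-¼ + r)*(1/(2*r)) = (-¼ + r)/(2*r))
x(R) = 2 - (-1 + 4*R)/(8*R²) (x(R) = 2 - (-1 + 4*R)/(8*R)/R = 2 - (-1 + 4*R)/(8*R²))
x(J(n(3, 0), -4)³) + j = (2 - 1/(2*((½)³)) + 1/(8*((½)³)²)) - 34061 = (2 - 1/(2*⅛) + 1/(8*8⁻²)) - 34061 = (2 - ½*8 + (⅛)*64) - 34061 = (2 - 4 + 8) - 34061 = 6 - 34061 = -34055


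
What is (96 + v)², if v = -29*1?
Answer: 4489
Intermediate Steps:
v = -29
(96 + v)² = (96 - 29)² = 67² = 4489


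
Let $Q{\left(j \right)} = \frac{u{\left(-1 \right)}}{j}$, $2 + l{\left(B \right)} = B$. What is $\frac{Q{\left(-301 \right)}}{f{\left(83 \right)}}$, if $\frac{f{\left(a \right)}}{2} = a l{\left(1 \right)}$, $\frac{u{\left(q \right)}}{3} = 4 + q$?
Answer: $\frac{9}{49966} \approx 0.00018012$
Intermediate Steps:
$l{\left(B \right)} = -2 + B$
$u{\left(q \right)} = 12 + 3 q$ ($u{\left(q \right)} = 3 \left(4 + q\right) = 12 + 3 q$)
$f{\left(a \right)} = - 2 a$ ($f{\left(a \right)} = 2 a \left(-2 + 1\right) = 2 a \left(-1\right) = 2 \left(- a\right) = - 2 a$)
$Q{\left(j \right)} = \frac{9}{j}$ ($Q{\left(j \right)} = \frac{12 + 3 \left(-1\right)}{j} = \frac{12 - 3}{j} = \frac{9}{j}$)
$\frac{Q{\left(-301 \right)}}{f{\left(83 \right)}} = \frac{9 \frac{1}{-301}}{\left(-2\right) 83} = \frac{9 \left(- \frac{1}{301}\right)}{-166} = \left(- \frac{9}{301}\right) \left(- \frac{1}{166}\right) = \frac{9}{49966}$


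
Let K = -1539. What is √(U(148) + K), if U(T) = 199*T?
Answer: √27913 ≈ 167.07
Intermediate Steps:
√(U(148) + K) = √(199*148 - 1539) = √(29452 - 1539) = √27913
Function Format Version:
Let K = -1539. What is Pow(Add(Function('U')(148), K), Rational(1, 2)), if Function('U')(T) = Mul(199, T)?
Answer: Pow(27913, Rational(1, 2)) ≈ 167.07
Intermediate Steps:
Pow(Add(Function('U')(148), K), Rational(1, 2)) = Pow(Add(Mul(199, 148), -1539), Rational(1, 2)) = Pow(Add(29452, -1539), Rational(1, 2)) = Pow(27913, Rational(1, 2))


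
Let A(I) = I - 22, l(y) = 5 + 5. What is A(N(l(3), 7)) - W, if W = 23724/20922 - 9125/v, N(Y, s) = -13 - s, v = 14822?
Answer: -2197528501/51684314 ≈ -42.518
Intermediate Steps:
l(y) = 10
A(I) = -22 + I
W = 26787313/51684314 (W = 23724/20922 - 9125/14822 = 23724*(1/20922) - 9125*1/14822 = 3954/3487 - 9125/14822 = 26787313/51684314 ≈ 0.51829)
A(N(l(3), 7)) - W = (-22 + (-13 - 1*7)) - 1*26787313/51684314 = (-22 + (-13 - 7)) - 26787313/51684314 = (-22 - 20) - 26787313/51684314 = -42 - 26787313/51684314 = -2197528501/51684314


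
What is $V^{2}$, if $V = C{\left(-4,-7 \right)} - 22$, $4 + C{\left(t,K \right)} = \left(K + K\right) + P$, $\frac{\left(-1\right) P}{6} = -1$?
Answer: $1156$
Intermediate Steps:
$P = 6$ ($P = \left(-6\right) \left(-1\right) = 6$)
$C{\left(t,K \right)} = 2 + 2 K$ ($C{\left(t,K \right)} = -4 + \left(\left(K + K\right) + 6\right) = -4 + \left(2 K + 6\right) = -4 + \left(6 + 2 K\right) = 2 + 2 K$)
$V = -34$ ($V = \left(2 + 2 \left(-7\right)\right) - 22 = \left(2 - 14\right) - 22 = -12 - 22 = -34$)
$V^{2} = \left(-34\right)^{2} = 1156$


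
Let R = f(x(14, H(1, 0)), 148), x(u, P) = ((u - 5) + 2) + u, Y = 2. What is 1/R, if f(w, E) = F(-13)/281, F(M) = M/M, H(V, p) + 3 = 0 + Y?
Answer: 281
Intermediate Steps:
H(V, p) = -1 (H(V, p) = -3 + (0 + 2) = -3 + 2 = -1)
F(M) = 1
x(u, P) = -3 + 2*u (x(u, P) = ((-5 + u) + 2) + u = (-3 + u) + u = -3 + 2*u)
f(w, E) = 1/281
R = 1/281 ≈ 0.0035587
1/R = 1/(1/281) = 281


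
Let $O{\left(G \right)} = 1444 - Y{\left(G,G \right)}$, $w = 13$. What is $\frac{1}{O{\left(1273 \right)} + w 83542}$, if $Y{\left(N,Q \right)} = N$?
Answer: $\frac{1}{1086217} \approx 9.2063 \cdot 10^{-7}$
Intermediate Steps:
$O{\left(G \right)} = 1444 - G$
$\frac{1}{O{\left(1273 \right)} + w 83542} = \frac{1}{\left(1444 - 1273\right) + 13 \cdot 83542} = \frac{1}{\left(1444 - 1273\right) + 1086046} = \frac{1}{171 + 1086046} = \frac{1}{1086217}$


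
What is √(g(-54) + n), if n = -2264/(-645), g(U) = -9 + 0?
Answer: I*√2283945/645 ≈ 2.3431*I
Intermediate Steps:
g(U) = -9
n = 2264/645 (n = -2264*(-1/645) = 2264/645 ≈ 3.5101)
√(g(-54) + n) = √(-9 + 2264/645) = √(-3541/645) = I*√2283945/645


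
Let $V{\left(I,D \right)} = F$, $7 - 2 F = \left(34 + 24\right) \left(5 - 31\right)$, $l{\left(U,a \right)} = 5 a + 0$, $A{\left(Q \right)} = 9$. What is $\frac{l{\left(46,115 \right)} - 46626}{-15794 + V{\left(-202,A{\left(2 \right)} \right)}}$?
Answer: $\frac{92102}{30073} \approx 3.0626$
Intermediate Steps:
$l{\left(U,a \right)} = 5 a$
$F = \frac{1515}{2}$ ($F = \frac{7}{2} - \frac{\left(34 + 24\right) \left(5 - 31\right)}{2} = \frac{7}{2} - \frac{58 \left(-26\right)}{2} = \frac{7}{2} - -754 = \frac{7}{2} + 754 = \frac{1515}{2} \approx 757.5$)
$V{\left(I,D \right)} = \frac{1515}{2}$
$\frac{l{\left(46,115 \right)} - 46626}{-15794 + V{\left(-202,A{\left(2 \right)} \right)}} = \frac{5 \cdot 115 - 46626}{-15794 + \frac{1515}{2}} = \frac{575 - 46626}{- \frac{30073}{2}} = \left(-46051\right) \left(- \frac{2}{30073}\right) = \frac{92102}{30073}$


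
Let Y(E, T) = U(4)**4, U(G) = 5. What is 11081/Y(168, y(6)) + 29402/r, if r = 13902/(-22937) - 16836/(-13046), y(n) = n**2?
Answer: 275055341428327/6400057500 ≈ 42977.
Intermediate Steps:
r = 102400920/149618051 (r = 13902*(-1/22937) - 16836*(-1/13046) = -13902/22937 + 8418/6523 = 102400920/149618051 ≈ 0.68442)
Y(E, T) = 625 (Y(E, T) = 5**4 = 625)
11081/Y(168, y(6)) + 29402/r = 11081/625 + 29402/(102400920/149618051) = 11081*(1/625) + 29402*(149618051/102400920) = 11081/625 + 2199534967751/51200460 = 275055341428327/6400057500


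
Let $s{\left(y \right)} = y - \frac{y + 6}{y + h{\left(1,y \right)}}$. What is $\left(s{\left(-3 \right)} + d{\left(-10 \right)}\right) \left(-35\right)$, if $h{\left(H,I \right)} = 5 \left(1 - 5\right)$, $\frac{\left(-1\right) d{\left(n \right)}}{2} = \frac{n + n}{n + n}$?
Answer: $\frac{3920}{23} \approx 170.43$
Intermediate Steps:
$d{\left(n \right)} = -2$ ($d{\left(n \right)} = - 2 \frac{n + n}{n + n} = - 2 \frac{2 n}{2 n} = - 2 \cdot 2 n \frac{1}{2 n} = \left(-2\right) 1 = -2$)
$h{\left(H,I \right)} = -20$ ($h{\left(H,I \right)} = 5 \left(-4\right) = -20$)
$s{\left(y \right)} = y - \frac{6 + y}{-20 + y}$ ($s{\left(y \right)} = y - \frac{y + 6}{y - 20} = y - \frac{6 + y}{-20 + y}$)
$\left(s{\left(-3 \right)} + d{\left(-10 \right)}\right) \left(-35\right) = \left(\frac{-6 + \left(-3\right)^{2} - -63}{-20 - 3} - 2\right) \left(-35\right) = \left(\frac{-6 + 9 + 63}{-23} - 2\right) \left(-35\right) = \left(\left(- \frac{1}{23}\right) 66 - 2\right) \left(-35\right) = \left(- \frac{66}{23} - 2\right) \left(-35\right) = \left(- \frac{112}{23}\right) \left(-35\right) = \frac{3920}{23}$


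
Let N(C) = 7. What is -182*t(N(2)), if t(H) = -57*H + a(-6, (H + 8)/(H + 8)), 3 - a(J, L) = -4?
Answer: 71344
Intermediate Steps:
a(J, L) = 7 (a(J, L) = 3 - 1*(-4) = 3 + 4 = 7)
t(H) = 7 - 57*H (t(H) = -57*H + 7 = 7 - 57*H)
-182*t(N(2)) = -182*(7 - 57*7) = -182*(7 - 399) = -182*(-392) = 71344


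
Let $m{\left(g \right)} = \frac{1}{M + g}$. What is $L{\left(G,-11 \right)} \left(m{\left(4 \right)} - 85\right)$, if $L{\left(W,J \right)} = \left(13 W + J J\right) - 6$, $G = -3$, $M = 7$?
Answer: $- \frac{70984}{11} \approx -6453.1$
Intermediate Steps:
$L{\left(W,J \right)} = -6 + J^{2} + 13 W$ ($L{\left(W,J \right)} = \left(13 W + J^{2}\right) - 6 = \left(J^{2} + 13 W\right) - 6 = -6 + J^{2} + 13 W$)
$m{\left(g \right)} = \frac{1}{7 + g}$
$L{\left(G,-11 \right)} \left(m{\left(4 \right)} - 85\right) = \left(-6 + \left(-11\right)^{2} + 13 \left(-3\right)\right) \left(\frac{1}{7 + 4} - 85\right) = \left(-6 + 121 - 39\right) \left(\frac{1}{11} - 85\right) = 76 \left(\frac{1}{11} - 85\right) = 76 \left(- \frac{934}{11}\right) = - \frac{70984}{11}$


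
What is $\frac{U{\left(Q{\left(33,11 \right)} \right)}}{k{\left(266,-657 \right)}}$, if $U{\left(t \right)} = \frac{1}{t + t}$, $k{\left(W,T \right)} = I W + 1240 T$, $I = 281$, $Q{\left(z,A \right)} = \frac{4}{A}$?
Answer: $- \frac{11}{5919472} \approx -1.8583 \cdot 10^{-6}$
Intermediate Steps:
$k{\left(W,T \right)} = 281 W + 1240 T$
$U{\left(t \right)} = \frac{1}{2 t}$
$\frac{U{\left(Q{\left(33,11 \right)} \right)}}{k{\left(266,-657 \right)}} = \frac{\frac{1}{2} \frac{1}{4 \cdot \frac{1}{11}}}{281 \cdot 266 + 1240 \left(-657\right)} = \frac{\frac{1}{2} \frac{1}{4 \cdot \frac{1}{11}}}{74746 - 814680} = \frac{\frac{1}{2} \frac{1}{\frac{4}{11}}}{-739934} = \frac{1}{2} \cdot \frac{11}{4} \left(- \frac{1}{739934}\right) = \frac{11}{8} \left(- \frac{1}{739934}\right) = - \frac{11}{5919472}$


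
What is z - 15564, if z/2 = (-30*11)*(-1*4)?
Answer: -12924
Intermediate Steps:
z = 2640 (z = 2*((-30*11)*(-1*4)) = 2*(-330*(-4)) = 2*1320 = 2640)
z - 15564 = 2640 - 15564 = -12924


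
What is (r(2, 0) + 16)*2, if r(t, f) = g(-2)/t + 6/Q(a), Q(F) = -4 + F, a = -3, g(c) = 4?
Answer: 240/7 ≈ 34.286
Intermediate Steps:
r(t, f) = -6/7 + 4/t (r(t, f) = 4/t + 6/(-4 - 3) = 4/t + 6/(-7) = 4/t + 6*(-1/7) = 4/t - 6/7 = -6/7 + 4/t)
(r(2, 0) + 16)*2 = ((-6/7 + 4/2) + 16)*2 = ((-6/7 + 4*(1/2)) + 16)*2 = ((-6/7 + 2) + 16)*2 = (8/7 + 16)*2 = (120/7)*2 = 240/7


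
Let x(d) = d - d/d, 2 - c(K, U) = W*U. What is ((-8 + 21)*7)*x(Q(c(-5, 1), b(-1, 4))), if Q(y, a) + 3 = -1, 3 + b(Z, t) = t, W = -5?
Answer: -455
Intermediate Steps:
c(K, U) = 2 + 5*U (c(K, U) = 2 - (-5)*U = 2 + 5*U)
b(Z, t) = -3 + t
Q(y, a) = -4 (Q(y, a) = -3 - 1 = -4)
x(d) = -1 + d (x(d) = d - 1*1 = d - 1 = -1 + d)
((-8 + 21)*7)*x(Q(c(-5, 1), b(-1, 4))) = ((-8 + 21)*7)*(-1 - 4) = (13*7)*(-5) = 91*(-5) = -455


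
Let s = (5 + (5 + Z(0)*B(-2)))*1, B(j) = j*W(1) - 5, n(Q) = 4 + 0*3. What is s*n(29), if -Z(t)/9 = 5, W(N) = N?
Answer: 1300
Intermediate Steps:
n(Q) = 4 (n(Q) = 4 + 0 = 4)
Z(t) = -45 (Z(t) = -9*5 = -45)
B(j) = -5 + j (B(j) = j*1 - 5 = j - 5 = -5 + j)
s = 325 (s = (5 + (5 - 45*(-5 - 2)))*1 = (5 + (5 - 45*(-7)))*1 = (5 + (5 + 315))*1 = (5 + 320)*1 = 325*1 = 325)
s*n(29) = 325*4 = 1300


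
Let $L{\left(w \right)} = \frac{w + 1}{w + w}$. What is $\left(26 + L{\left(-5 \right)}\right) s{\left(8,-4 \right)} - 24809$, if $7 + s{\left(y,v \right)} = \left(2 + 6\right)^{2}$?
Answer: $- \frac{116521}{5} \approx -23304.0$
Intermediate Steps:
$s{\left(y,v \right)} = 57$ ($s{\left(y,v \right)} = -7 + \left(2 + 6\right)^{2} = -7 + 8^{2} = -7 + 64 = 57$)
$L{\left(w \right)} = \frac{1 + w}{2 w}$
$\left(26 + L{\left(-5 \right)}\right) s{\left(8,-4 \right)} - 24809 = \left(26 + \frac{1 - 5}{2 \left(-5\right)}\right) 57 - 24809 = \left(26 + \frac{1}{2} \left(- \frac{1}{5}\right) \left(-4\right)\right) 57 - 24809 = \left(26 + \frac{2}{5}\right) 57 - 24809 = \frac{132}{5} \cdot 57 - 24809 = \frac{7524}{5} - 24809 = - \frac{116521}{5}$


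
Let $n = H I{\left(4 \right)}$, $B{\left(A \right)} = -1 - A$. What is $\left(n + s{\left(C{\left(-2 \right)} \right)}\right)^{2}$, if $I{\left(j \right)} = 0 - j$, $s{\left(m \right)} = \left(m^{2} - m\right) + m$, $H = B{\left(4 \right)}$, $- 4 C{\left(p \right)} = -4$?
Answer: $441$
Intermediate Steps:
$C{\left(p \right)} = 1$ ($C{\left(p \right)} = \left(- \frac{1}{4}\right) \left(-4\right) = 1$)
$H = -5$ ($H = -1 - 4 = -5$)
$s{\left(m \right)} = m^{2}$
$I{\left(j \right)} = - j$
$n = 20$ ($n = - 5 \left(\left(-1\right) 4\right) = \left(-5\right) \left(-4\right) = 20$)
$\left(n + s{\left(C{\left(-2 \right)} \right)}\right)^{2} = \left(20 + 1^{2}\right)^{2} = \left(20 + 1\right)^{2} = 21^{2} = 441$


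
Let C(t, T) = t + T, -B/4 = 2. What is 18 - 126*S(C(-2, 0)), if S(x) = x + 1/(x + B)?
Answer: 1413/5 ≈ 282.60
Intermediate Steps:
B = -8 (B = -4*2 = -8)
C(t, T) = T + t
S(x) = x + 1/(-8 + x) (S(x) = x + 1/(x - 8) = x + 1/(-8 + x))
18 - 126*S(C(-2, 0)) = 18 - 126*(1 + (0 - 2)**2 - 8*(0 - 2))/(-8 + (0 - 2)) = 18 - 126*(1 + (-2)**2 - 8*(-2))/(-8 - 2) = 18 - 126*(1 + 4 + 16)/(-10) = 18 - (-63)*21/5 = 18 - 126*(-21/10) = 18 + 1323/5 = 1413/5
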